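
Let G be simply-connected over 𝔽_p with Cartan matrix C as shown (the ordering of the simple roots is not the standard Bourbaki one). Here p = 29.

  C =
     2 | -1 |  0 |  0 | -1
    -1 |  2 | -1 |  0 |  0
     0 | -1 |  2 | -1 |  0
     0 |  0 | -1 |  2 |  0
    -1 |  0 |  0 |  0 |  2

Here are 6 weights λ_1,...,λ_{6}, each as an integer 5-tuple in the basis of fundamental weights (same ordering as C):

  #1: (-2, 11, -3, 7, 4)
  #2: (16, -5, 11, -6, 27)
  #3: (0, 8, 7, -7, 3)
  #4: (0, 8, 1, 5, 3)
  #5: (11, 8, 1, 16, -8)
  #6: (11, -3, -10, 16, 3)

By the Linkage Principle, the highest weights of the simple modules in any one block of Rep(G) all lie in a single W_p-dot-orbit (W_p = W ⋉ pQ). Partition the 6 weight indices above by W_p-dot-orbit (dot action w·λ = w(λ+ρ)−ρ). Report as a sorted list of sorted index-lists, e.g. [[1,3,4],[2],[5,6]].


Dynkin diagram of C (from the 8 off-diagonal −1 entries): A_5.

λ_j+ρ reflected into Ā_29 (⟨·,θ^∨⟩≤29); 5-tuples as given:

  1: (1, 9, 2, 6, 4)
  2: (1, 12, 4, 3, 4)
  3: (1, 9, 2, 6, 4)
  4: (1, 9, 2, 6, 4)
  5: (1, 9, 2, 6, 4)
  6: (1, 9, 2, 6, 4)

Linkage partition of the 6 weights (2 classes, p=29):

[[1, 3, 4, 5, 6], [2]]


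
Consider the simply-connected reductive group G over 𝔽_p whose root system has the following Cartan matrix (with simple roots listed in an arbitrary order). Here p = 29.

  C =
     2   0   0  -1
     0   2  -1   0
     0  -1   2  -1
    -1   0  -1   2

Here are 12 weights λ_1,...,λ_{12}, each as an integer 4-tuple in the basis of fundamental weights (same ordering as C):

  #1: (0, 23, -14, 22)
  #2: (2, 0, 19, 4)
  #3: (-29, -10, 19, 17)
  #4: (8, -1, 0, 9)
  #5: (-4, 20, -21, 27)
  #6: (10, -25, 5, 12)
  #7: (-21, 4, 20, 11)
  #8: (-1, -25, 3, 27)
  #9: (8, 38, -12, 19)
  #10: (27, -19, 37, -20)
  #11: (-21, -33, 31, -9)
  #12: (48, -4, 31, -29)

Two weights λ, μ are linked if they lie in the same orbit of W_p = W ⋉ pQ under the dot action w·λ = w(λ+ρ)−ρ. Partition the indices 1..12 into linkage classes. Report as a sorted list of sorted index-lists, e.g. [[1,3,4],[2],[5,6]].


Cartan matrix: type A_4 (|W|=120); un-permuting the 4 rows.

Ā_29 reps of the 12 weights (A_4, coords as presented):

  [1] (5, 5, 13, 5) · [2] (3, 1, 20, 5) · [3] (9, 0, 1, 10) · [4] (9, 0, 1, 10) · [5] (3, 1, 20, 5) · [6] (5, 5, 13, 5) · [7] (3, 4, 9, 8) · [8] (3, 1, 20, 5) · [9] (9, 0, 1, 10) · [10] (9, 0, 1, 10) · [11] (3, 1, 20, 5) · [12] (3, 1, 20, 5)

The 12 indices split into 4 linkage classes (same alcove rep ⇔ same W_29-dot-orbit):

[[1, 6], [2, 5, 8, 11, 12], [3, 4, 9, 10], [7]]


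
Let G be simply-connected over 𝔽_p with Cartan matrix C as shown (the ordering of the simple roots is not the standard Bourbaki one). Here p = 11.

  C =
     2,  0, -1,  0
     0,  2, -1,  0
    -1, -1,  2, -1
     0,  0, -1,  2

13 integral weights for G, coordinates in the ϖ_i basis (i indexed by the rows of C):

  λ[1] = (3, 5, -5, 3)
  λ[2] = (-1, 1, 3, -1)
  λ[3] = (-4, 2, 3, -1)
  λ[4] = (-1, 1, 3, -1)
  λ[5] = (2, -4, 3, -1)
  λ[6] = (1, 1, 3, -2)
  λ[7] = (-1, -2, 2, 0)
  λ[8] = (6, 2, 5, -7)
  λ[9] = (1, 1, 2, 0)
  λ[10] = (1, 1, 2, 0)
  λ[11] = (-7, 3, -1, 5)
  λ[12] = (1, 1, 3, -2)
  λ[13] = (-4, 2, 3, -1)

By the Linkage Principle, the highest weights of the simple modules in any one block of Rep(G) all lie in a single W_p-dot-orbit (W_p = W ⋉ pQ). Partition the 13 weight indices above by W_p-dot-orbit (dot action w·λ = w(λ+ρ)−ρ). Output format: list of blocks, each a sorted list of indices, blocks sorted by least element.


Dynkin diagram of C (from the 6 off-diagonal −1 entries): D_4.

Folding the 13 weights λ_j+ρ into Ā_11 (reps in the given 4-coord order):

    1: (0, 2, 4, 0)
    2: (0, 2, 4, 0)
    3: (3, 3, 1, 0)
    4: (0, 2, 4, 0)
    5: (3, 3, 1, 0)
    6: (2, 2, 3, 1)
    7: (0, 1, 2, 1)
    8: (2, 2, 3, 1)
    9: (2, 2, 3, 1)
    10: (2, 2, 3, 1)
    11: (0, 2, 4, 0)
    12: (2, 2, 3, 1)
    13: (3, 3, 1, 0)

These 13 weights hit 4 W_11-dot-orbits; sizes (4, 3, 5, 1):

[[1, 2, 4, 11], [3, 5, 13], [6, 8, 9, 10, 12], [7]]


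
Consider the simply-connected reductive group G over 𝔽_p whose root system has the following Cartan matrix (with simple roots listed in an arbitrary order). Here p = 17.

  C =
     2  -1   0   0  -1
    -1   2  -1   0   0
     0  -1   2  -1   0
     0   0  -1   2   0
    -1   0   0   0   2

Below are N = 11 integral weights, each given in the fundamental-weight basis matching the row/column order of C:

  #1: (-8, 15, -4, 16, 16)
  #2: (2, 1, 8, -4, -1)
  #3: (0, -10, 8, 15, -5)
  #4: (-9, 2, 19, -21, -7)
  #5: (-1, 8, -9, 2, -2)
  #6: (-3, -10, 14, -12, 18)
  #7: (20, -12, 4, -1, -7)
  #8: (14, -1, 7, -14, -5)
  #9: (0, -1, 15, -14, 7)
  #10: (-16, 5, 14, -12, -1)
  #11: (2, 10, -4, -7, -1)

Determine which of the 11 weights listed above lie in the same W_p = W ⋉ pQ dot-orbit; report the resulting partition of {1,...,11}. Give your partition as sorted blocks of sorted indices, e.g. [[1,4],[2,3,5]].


Dynkin diagram of C (from the 8 off-diagonal −1 entries): A_5.

Each λ_j+ρ reduced to Ā_17; 5-tuples below use C's row order:

  [1] (0, 6, 0, 3, 7)
  [2] (3, 2, 6, 3, 0)
  [3] (1, 0, 3, 5, 0)
  [4] (3, 2, 6, 3, 0)
  [5] (1, 0, 3, 5, 0)
  [6] (4, 5, 0, 2, 2)
  [7] (4, 5, 0, 2, 2)
  [8] (4, 5, 0, 2, 2)
  [9] (1, 0, 3, 5, 0)
  [10] (4, 5, 0, 2, 2)
  [11] (3, 2, 6, 3, 0)

Linkage partition of the 11 weights (4 classes, p=17):

[[1], [2, 4, 11], [3, 5, 9], [6, 7, 8, 10]]


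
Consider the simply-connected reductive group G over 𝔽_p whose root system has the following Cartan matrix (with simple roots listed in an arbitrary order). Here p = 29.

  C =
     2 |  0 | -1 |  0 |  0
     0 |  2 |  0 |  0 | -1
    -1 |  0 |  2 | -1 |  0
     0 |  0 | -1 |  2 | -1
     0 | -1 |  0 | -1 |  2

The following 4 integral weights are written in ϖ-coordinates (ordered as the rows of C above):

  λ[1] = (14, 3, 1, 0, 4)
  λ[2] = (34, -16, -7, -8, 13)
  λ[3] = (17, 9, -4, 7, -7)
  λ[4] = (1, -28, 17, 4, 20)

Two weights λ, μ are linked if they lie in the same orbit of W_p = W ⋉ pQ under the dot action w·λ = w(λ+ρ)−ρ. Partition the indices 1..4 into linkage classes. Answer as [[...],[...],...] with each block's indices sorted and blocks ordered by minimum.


Root system A_5: the 5×5 matrix C matches after relabeling.

Folding the 4 weights λ_j+ρ into Ā_29 (reps in the given 5-coord order):

    [1] (15, 4, 2, 1, 5)
    [2] (14, 6, 1, 7, 0)
    [3] (15, 4, 2, 1, 5)
    [4] (15, 4, 2, 1, 5)

Partition of {1..4} into 2 W_29-dot-orbits:

[[1, 3, 4], [2]]


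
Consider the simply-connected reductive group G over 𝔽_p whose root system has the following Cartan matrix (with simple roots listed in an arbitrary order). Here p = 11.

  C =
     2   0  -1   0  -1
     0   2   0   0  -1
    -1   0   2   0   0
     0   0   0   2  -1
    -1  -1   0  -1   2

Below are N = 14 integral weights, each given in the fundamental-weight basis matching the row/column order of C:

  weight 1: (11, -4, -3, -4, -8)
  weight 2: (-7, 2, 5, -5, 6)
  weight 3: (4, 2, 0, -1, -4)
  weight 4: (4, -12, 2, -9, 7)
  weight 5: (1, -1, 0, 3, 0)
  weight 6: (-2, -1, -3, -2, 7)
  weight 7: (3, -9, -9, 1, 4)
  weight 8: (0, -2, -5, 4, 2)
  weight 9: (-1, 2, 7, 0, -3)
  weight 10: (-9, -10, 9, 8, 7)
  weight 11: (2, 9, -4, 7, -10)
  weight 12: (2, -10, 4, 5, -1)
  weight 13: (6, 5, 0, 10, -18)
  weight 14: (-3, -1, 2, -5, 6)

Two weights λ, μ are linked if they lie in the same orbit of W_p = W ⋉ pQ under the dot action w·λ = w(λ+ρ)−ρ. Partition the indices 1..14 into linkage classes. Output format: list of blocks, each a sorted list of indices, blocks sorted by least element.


Dynkin diagram of C (from the 8 off-diagonal −1 entries): D_5.

Each λ_j+ρ reduced to Ā_11; 5-tuples below use C's row order:

    λ_1+ρ ↦ (1, 0, 6, 0, 1)
    λ_2+ρ ↦ (1, 0, 0, 1, 3)
    λ_3+ρ ↦ (2, 0, 1, 3, 0)
    λ_4+ρ ↦ (2, 0, 1, 3, 0)
    λ_5+ρ ↦ (2, 0, 1, 4, 1)
    λ_6+ρ ↦ (1, 0, 0, 1, 3)
    λ_7+ρ ↦ (2, 0, 1, 4, 1)
    λ_8+ρ ↦ (2, 0, 1, 4, 1)
    λ_9+ρ ↦ (1, 0, 6, 0, 1)
    λ_10+ρ ↦ (1, 0, 6, 0, 1)
    λ_11+ρ ↦ (1, 0, 6, 0, 1)
    λ_12+ρ ↦ (2, 0, 1, 3, 0)
    λ_13+ρ ↦ (0, 2, 0, 1, 1)
    λ_14+ρ ↦ (2, 0, 1, 4, 1)

Linkage partition of the 14 weights (5 classes, p=11):

[[1, 9, 10, 11], [2, 6], [3, 4, 12], [5, 7, 8, 14], [13]]


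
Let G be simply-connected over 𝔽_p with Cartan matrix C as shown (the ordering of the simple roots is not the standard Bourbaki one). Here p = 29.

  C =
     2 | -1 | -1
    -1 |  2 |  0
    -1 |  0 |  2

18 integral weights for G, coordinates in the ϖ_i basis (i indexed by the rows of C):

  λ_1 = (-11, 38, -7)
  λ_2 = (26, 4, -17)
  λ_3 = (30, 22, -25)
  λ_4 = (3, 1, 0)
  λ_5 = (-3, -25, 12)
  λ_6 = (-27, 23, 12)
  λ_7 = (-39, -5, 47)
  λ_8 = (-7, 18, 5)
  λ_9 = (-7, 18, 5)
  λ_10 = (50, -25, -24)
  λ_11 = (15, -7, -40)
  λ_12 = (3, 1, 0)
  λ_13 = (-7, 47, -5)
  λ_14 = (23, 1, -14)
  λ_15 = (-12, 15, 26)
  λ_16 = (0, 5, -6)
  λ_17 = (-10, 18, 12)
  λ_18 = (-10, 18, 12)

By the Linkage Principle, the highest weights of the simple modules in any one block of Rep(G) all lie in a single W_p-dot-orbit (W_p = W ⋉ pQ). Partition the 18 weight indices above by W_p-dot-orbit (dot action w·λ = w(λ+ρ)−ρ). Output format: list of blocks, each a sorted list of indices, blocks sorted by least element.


Cartan matrix: type A_3 (|W|=24); un-permuting the 3 rows.

Ā_29 reps of the 18 weights (A_3, coords as presented):

  1: (6, 13, 0);  2: (11, 2, 13);  3: (4, 2, 1);  4: (4, 2, 1);  5: (11, 2, 13);  6: (11, 2, 13);  7: (9, 10, 4);  8: (6, 13, 0);  9: (6, 13, 0);  10: (4, 2, 1);  11: (6, 13, 0);  12: (4, 2, 1);  13: (9, 10, 4);  14: (11, 2, 13);  15: (11, 2, 13);  16: (4, 2, 1);  17: (9, 10, 4);  18: (9, 10, 4)

Linkage partition of the 18 weights (4 classes, p=29):

[[1, 8, 9, 11], [2, 5, 6, 14, 15], [3, 4, 10, 12, 16], [7, 13, 17, 18]]


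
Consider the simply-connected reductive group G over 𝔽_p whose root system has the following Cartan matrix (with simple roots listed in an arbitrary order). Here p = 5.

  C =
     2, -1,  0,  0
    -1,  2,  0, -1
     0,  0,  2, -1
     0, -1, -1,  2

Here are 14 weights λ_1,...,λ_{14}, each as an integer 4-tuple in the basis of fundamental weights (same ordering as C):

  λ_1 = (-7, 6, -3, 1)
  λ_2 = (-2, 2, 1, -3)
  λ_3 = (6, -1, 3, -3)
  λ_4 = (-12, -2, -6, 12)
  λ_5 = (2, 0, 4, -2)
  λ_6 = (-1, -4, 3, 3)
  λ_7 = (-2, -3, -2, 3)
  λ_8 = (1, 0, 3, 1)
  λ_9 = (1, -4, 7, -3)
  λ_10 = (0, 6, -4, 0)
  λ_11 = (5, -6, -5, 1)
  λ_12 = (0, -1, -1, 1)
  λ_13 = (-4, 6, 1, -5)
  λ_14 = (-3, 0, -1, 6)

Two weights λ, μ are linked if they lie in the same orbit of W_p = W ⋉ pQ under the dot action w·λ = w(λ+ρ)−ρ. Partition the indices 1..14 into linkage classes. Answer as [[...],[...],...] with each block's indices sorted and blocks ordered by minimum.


Root system A_4: the 4×4 matrix C matches after relabeling.

Each λ_j+ρ reduced to Ā_5; 4-tuples below use C's row order:

    λ_1+ρ ↦ (1, 1, 0, 1)
    λ_2+ρ ↦ (1, 0, 0, 2)
    λ_3+ρ ↦ (1, 0, 0, 2)
    λ_4+ρ ↦ (1, 1, 0, 1)
    λ_5+ρ ↦ (0, 0, 1, 1)
    λ_6+ρ ↦ (0, 0, 1, 1)
    λ_7+ρ ↦ (2, 1, 1, 0)
    λ_8+ρ ↦ (1, 1, 0, 1)
    λ_9+ρ ↦ (1, 0, 0, 2)
    λ_10+ρ ↦ (1, 1, 0, 1)
    λ_11+ρ ↦ (1, 0, 1, 2)
    λ_12+ρ ↦ (1, 0, 0, 2)
    λ_13+ρ ↦ (1, 0, 0, 2)
    λ_14+ρ ↦ (1, 0, 1, 2)

These 14 weights hit 5 W_5-dot-orbits; sizes (4, 5, 2, 1, 2):

[[1, 4, 8, 10], [2, 3, 9, 12, 13], [5, 6], [7], [11, 14]]


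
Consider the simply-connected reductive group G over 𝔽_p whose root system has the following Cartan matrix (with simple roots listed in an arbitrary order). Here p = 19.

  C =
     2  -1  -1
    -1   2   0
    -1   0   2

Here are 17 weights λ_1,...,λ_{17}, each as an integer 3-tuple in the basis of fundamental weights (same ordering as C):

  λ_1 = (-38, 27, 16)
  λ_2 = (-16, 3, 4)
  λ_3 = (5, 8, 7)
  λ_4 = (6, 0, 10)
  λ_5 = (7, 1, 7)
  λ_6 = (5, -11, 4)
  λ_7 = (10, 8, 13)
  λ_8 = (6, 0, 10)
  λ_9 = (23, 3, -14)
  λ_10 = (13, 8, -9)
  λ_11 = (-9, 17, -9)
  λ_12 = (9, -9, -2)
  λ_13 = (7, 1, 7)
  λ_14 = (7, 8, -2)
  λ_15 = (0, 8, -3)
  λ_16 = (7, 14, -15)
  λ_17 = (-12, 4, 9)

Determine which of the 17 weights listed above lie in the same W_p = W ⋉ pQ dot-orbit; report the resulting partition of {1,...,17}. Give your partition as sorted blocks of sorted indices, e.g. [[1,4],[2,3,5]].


Cartan matrix: type A_3 (|W|=24); un-permuting the 3 rows.

Alcove-folded reps (p=19, 17 weights, presented ϖ-order):

    [1] (1, 8, 1)
    [2] (6, 5, 4)
    [3] (6, 5, 4)
    [4] (7, 1, 11)
    [5] (8, 2, 8)
    [6] (4, 6, 1)
    [7] (4, 6, 1)
    [8] (7, 1, 11)
    [9] (6, 5, 4)
    [10] (6, 5, 4)
    [11] (8, 2, 8)
    [12] (1, 8, 1)
    [13] (8, 2, 8)
    [14] (7, 9, 1)
    [15] (1, 8, 1)
    [16] (6, 5, 4)
    [17] (4, 6, 1)

6 distinct reps among the 17 weights ⇒ 6 W_19-linkage classes:

[[1, 12, 15], [2, 3, 9, 10, 16], [4, 8], [5, 11, 13], [6, 7, 17], [14]]


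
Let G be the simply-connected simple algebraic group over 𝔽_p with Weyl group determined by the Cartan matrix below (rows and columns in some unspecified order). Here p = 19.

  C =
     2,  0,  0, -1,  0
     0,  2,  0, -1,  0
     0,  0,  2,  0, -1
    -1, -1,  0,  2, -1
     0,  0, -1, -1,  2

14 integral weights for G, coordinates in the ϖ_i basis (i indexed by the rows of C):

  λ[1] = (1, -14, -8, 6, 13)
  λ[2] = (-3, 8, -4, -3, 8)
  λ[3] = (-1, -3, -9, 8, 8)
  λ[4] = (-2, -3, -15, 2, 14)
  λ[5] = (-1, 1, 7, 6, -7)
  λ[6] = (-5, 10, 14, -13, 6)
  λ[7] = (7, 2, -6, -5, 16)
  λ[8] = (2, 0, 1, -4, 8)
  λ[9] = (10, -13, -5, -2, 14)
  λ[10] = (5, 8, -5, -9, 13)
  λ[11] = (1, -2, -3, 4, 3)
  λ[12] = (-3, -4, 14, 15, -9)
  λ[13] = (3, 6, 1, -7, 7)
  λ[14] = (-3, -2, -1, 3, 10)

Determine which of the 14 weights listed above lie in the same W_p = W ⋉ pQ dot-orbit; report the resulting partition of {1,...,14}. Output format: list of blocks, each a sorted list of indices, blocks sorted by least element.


C ↔ D_5 under row/col permutation; |W(D_5)| = 1920.

W_19-reps of the 14 weights in Ā_19 (same 5-coord order as C):

  1: (2, 5, 3, 2, 2) · 2: (2, 5, 3, 2, 2) · 3: (0, 2, 2, 1, 6) · 4: (1, 2, 14, 0, 1) · 5: (0, 2, 2, 1, 6) · 6: (2, 5, 3, 2, 2) · 7: (2, 1, 0, 1, 3) · 8: (0, 2, 2, 1, 6) · 9: (2, 1, 2, 4, 2) · 10: (2, 1, 2, 4, 2) · 11: (2, 1, 2, 4, 2) · 12: (2, 1, 0, 1, 3) · 13: (2, 1, 2, 4, 2) · 14: (2, 1, 0, 1, 3)

5 distinct reps among the 14 weights ⇒ 5 W_19-linkage classes:

[[1, 2, 6], [3, 5, 8], [4], [7, 12, 14], [9, 10, 11, 13]]


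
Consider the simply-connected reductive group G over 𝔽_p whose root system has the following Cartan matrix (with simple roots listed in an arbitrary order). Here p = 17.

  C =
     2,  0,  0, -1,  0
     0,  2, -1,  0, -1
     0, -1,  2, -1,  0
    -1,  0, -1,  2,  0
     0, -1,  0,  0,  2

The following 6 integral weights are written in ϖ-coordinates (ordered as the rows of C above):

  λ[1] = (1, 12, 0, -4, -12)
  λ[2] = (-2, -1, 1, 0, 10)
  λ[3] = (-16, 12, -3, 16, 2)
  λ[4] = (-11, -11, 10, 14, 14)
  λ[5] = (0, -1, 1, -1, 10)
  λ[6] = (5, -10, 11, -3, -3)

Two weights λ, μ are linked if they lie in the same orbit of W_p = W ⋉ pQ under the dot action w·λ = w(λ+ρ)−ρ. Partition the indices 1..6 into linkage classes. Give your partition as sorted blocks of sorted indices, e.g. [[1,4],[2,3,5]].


Cartan matrix: type A_5 (|W|=720); un-permuting the 5 rows.

Ā_17 reps of the 6 weights (A_5, coords as presented):

  1: (1, 0, 2, 0, 11) · 2: (1, 0, 2, 0, 11) · 3: (1, 0, 2, 0, 11) · 4: (4, 1, 1, 1, 9) · 5: (1, 0, 2, 0, 11) · 6: (4, 1, 1, 1, 9)

Linkage partition of the 6 weights (2 classes, p=17):

[[1, 2, 3, 5], [4, 6]]


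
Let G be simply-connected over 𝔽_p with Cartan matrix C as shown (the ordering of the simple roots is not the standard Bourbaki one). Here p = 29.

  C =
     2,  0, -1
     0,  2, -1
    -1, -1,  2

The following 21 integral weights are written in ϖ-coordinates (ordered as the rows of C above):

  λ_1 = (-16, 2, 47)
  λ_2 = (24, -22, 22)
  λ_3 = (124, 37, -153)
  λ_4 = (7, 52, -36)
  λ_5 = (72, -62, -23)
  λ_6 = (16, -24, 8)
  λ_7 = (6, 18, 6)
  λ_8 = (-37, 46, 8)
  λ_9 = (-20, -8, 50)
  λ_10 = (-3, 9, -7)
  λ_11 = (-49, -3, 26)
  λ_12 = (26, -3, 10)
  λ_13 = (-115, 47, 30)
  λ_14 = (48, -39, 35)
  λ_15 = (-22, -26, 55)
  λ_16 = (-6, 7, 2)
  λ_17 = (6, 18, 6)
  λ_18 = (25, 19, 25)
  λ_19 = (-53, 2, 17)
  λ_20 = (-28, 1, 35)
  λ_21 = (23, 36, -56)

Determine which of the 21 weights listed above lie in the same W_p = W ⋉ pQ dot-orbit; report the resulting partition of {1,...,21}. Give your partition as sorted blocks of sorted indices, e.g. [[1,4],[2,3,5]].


Root system A_3: the 3×3 matrix C matches after relabeling.

λ_j+ρ reflected into Ā_29 (⟨·,θ^∨⟩≤29); 3-tuples as given:

  1: (3, 15, 7)
  2: (6, 2, 2)
  3: (18, 7, 2)
  4: (3, 6, 2)
  5: (3, 15, 7)
  6: (3, 9, 14)
  7: (3, 15, 7)
  8: (18, 7, 2)
  9: (3, 15, 7)
  10: (6, 2, 2)
  11: (6, 2, 2)
  12: (18, 7, 2)
  13: (6, 2, 2)
  14: (18, 7, 2)
  15: (6, 2, 2)
  16: (3, 6, 2)
  17: (3, 15, 7)
  18: (3, 9, 14)
  19: (3, 6, 2)
  20: (18, 7, 2)
  21: (3, 6, 2)

The 21 indices split into 5 linkage classes (same alcove rep ⇔ same W_29-dot-orbit):

[[1, 5, 7, 9, 17], [2, 10, 11, 13, 15], [3, 8, 12, 14, 20], [4, 16, 19, 21], [6, 18]]


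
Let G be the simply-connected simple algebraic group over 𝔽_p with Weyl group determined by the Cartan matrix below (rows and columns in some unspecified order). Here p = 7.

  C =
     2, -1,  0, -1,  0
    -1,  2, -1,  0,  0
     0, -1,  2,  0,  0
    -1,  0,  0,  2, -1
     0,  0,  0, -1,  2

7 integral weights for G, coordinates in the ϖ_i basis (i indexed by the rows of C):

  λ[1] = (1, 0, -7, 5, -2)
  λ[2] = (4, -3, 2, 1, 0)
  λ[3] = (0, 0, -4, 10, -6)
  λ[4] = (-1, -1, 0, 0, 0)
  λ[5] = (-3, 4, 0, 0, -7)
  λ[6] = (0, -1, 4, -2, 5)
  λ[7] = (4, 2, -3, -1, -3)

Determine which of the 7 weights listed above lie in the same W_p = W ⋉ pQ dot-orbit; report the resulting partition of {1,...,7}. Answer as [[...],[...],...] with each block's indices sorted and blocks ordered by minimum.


Dynkin diagram of C (from the 8 off-diagonal −1 entries): A_5.

Alcove-folded reps (p=7, 7 weights, presented ϖ-order):

  λ_1 → (3, 1, 1, 1, 1) · λ_2 → (3, 1, 1, 1, 1) · λ_3 → (3, 1, 1, 1, 1) · λ_4 → (0, 0, 1, 1, 1) · λ_5 → (3, 1, 1, 1, 1) · λ_6 → (0, 0, 1, 1, 1) · λ_7 → (3, 1, 1, 1, 1)

Partition of {1..7} into 2 W_7-dot-orbits:

[[1, 2, 3, 5, 7], [4, 6]]


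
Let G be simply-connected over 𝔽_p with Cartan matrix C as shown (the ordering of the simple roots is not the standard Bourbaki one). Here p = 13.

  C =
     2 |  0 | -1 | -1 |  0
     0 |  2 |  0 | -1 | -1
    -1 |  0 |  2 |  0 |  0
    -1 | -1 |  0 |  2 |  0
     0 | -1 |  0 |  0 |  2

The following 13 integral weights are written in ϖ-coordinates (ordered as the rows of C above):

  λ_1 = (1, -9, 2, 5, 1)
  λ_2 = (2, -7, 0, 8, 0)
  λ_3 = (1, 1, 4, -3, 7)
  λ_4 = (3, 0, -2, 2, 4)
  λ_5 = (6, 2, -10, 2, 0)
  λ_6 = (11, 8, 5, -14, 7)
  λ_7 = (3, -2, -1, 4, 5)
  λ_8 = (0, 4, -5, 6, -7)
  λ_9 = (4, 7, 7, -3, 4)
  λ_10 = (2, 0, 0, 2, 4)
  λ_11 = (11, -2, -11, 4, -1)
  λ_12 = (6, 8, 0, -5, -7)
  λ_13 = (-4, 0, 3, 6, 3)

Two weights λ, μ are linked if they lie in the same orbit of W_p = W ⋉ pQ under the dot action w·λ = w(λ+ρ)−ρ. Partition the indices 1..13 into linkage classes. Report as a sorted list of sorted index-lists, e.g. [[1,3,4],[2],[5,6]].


Cartan matrix: type A_5 (|W|=720); un-permuting the 5 rows.

Ā_13 reps of the 13 weights (A_5, coords as presented):

  λ_1 → (0, 0, 3, 2, 6) · λ_2 → (3, 1, 1, 3, 5) · λ_3 → (0, 0, 3, 2, 6) · λ_4 → (3, 1, 1, 3, 5) · λ_5 → (2, 3, 6, 1, 0) · λ_6 → (3, 1, 1, 4, 4) · λ_7 → (3, 1, 1, 4, 4) · λ_8 → (3, 1, 1, 3, 5) · λ_9 → (0, 0, 3, 2, 6) · λ_10 → (3, 1, 1, 3, 5) · λ_11 → (2, 3, 6, 1, 0) · λ_12 → (3, 1, 1, 3, 5) · λ_13 → (3, 1, 1, 4, 4)

4 distinct reps among the 13 weights ⇒ 4 W_13-linkage classes:

[[1, 3, 9], [2, 4, 8, 10, 12], [5, 11], [6, 7, 13]]


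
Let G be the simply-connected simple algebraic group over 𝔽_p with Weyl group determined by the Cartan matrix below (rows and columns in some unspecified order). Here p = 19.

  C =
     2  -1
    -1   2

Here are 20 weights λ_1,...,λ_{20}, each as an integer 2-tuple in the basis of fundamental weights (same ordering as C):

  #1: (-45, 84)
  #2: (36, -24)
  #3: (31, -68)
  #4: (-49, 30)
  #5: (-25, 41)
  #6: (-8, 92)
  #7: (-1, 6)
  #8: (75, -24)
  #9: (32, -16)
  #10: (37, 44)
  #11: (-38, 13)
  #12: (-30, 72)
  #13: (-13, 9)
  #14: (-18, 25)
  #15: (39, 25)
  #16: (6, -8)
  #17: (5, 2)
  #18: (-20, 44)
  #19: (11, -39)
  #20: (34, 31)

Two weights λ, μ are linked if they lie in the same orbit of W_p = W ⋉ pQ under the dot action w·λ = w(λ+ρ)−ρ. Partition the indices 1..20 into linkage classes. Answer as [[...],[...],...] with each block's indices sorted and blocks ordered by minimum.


A_2 Cartan matrix, 2 simple roots permuted; ρ=(1,1).

Folding the 20 weights λ_j+ρ into Ā_19 (reps in the given 2-coord order):

    [1] (6, 3)
    [2] (4, 1)
    [3] (6, 3)
    [4] (10, 2)
    [5] (4, 1)
    [6] (10, 2)
    [7] (0, 7)
    [8] (0, 15)
    [9] (4, 1)
    [10] (0, 7)
    [11] (4, 1)
    [12] (6, 3)
    [13] (10, 2)
    [14] (10, 2)
    [15] (10, 2)
    [16] (0, 7)
    [17] (6, 3)
    [18] (0, 7)
    [19] (0, 7)
    [20] (6, 3)

Linkage partition of the 20 weights (5 classes, p=19):

[[1, 3, 12, 17, 20], [2, 5, 9, 11], [4, 6, 13, 14, 15], [7, 10, 16, 18, 19], [8]]


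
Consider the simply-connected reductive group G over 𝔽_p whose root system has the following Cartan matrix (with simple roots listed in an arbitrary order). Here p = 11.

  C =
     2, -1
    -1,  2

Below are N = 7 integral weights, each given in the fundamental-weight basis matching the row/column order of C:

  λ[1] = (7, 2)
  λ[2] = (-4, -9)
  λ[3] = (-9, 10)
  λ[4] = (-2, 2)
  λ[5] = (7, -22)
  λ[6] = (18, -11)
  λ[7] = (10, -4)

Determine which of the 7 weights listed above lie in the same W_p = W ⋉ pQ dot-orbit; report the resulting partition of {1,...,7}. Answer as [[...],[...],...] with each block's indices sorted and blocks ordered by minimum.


C ↔ A_2 under row/col permutation; |W(A_2)| = 6.

Folding the 7 weights λ_j+ρ into Ā_11 (reps in the given 2-coord order):

  λ_1+ρ ↦ (8, 3) · λ_2+ρ ↦ (8, 3) · λ_3+ρ ↦ (8, 3) · λ_4+ρ ↦ (1, 2) · λ_5+ρ ↦ (1, 2) · λ_6+ρ ↦ (1, 2) · λ_7+ρ ↦ (8, 3)

Partition of {1..7} into 2 W_11-dot-orbits:

[[1, 2, 3, 7], [4, 5, 6]]


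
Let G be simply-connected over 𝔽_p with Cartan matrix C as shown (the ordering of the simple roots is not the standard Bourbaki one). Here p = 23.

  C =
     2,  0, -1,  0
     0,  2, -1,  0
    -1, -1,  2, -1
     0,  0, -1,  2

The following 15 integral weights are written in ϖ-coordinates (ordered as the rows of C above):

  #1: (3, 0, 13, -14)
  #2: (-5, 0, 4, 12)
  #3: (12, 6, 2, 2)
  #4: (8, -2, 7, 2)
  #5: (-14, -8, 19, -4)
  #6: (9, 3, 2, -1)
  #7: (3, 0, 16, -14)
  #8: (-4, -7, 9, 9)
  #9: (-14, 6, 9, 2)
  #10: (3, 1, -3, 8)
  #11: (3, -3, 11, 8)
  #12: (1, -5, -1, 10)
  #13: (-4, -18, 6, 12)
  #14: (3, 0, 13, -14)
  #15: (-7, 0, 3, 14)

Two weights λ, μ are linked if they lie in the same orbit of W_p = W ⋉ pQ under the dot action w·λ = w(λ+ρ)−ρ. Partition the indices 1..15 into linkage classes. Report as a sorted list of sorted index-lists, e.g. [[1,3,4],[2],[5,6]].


Root system D_4: the 4×4 matrix C matches after relabeling.

λ_j+ρ reflected into Ā_23 (⟨·,θ^∨⟩≤23); 4-tuples as given:

  [1] (4, 1, 1, 13);  [2] (4, 1, 1, 13);  [3] (10, 4, 3, 0);  [4] (9, 1, 3, 3);  [5] (10, 4, 3, 0);  [6] (10, 4, 3, 0);  [7] (4, 1, 1, 13);  [8] (3, 6, 1, 10);  [9] (10, 4, 3, 0);  [10] (2, 0, 2, 7);  [11] (2, 0, 2, 7);  [12] (2, 0, 2, 7);  [13] (10, 4, 3, 0);  [14] (4, 1, 1, 13);  [15] (4, 1, 1, 13)

Partition of {1..15} into 5 W_23-dot-orbits:

[[1, 2, 7, 14, 15], [3, 5, 6, 9, 13], [4], [8], [10, 11, 12]]


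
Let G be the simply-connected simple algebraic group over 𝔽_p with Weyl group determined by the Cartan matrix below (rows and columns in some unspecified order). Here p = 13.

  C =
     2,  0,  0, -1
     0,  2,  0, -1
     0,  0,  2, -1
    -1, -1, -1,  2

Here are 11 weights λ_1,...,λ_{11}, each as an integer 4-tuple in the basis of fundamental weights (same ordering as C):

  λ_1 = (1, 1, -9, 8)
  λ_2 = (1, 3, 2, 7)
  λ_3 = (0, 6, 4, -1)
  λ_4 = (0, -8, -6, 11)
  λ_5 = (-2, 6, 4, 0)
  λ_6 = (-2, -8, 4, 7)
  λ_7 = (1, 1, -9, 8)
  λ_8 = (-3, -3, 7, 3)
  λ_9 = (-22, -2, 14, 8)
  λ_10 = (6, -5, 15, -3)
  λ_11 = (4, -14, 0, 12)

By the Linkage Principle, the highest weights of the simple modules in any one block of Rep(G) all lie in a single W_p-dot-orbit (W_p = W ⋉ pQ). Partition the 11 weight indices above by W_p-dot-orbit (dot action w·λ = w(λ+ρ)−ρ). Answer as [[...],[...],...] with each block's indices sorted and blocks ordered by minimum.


C ↔ D_4 under row/col permutation; |W(D_4)| = 192.

Folding the 11 weights λ_j+ρ into Ā_13 (reps in the given 4-coord order):

  λ_1+ρ ↦ (2, 2, 8, 0) · λ_2+ρ ↦ (2, 0, 1, 1) · λ_3+ρ ↦ (1, 7, 5, 0) · λ_4+ρ ↦ (1, 7, 5, 0) · λ_5+ρ ↦ (1, 7, 5, 0) · λ_6+ρ ↦ (1, 7, 5, 0) · λ_7+ρ ↦ (2, 2, 8, 0) · λ_8+ρ ↦ (2, 2, 8, 0) · λ_9+ρ ↦ (2, 2, 8, 0) · λ_10+ρ ↦ (2, 1, 5, 1) · λ_11+ρ ↦ (1, 7, 5, 0)

Linkage partition of the 11 weights (4 classes, p=13):

[[1, 7, 8, 9], [2], [3, 4, 5, 6, 11], [10]]


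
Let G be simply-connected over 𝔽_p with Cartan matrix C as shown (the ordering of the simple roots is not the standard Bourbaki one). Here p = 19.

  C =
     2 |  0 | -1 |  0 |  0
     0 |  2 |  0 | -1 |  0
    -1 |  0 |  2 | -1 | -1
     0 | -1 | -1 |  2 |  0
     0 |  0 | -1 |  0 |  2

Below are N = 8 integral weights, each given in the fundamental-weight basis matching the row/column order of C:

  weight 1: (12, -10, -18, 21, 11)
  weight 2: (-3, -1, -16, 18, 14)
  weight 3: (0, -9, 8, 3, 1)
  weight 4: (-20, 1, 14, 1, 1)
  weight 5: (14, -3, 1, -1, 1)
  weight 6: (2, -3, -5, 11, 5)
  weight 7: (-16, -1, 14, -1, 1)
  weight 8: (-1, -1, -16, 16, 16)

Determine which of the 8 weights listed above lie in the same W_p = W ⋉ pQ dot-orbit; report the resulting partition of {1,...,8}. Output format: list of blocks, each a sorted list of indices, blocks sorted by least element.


Dynkin diagram of C (from the 8 off-diagonal −1 entries): D_5.

Folding the 8 weights λ_j+ρ into Ā_19 (reps in the given 5-coord order):

  λ_1+ρ ↦ (1, 2, 3, 2, 2);  λ_2+ρ ↦ (15, 0, 0, 0, 2);  λ_3+ρ ↦ (1, 2, 3, 2, 2);  λ_4+ρ ↦ (15, 0, 0, 0, 2);  λ_5+ρ ↦ (15, 0, 0, 0, 2);  λ_6+ρ ↦ (1, 2, 3, 2, 2);  λ_7+ρ ↦ (15, 0, 0, 0, 2);  λ_8+ρ ↦ (15, 0, 0, 0, 2)

Partition of {1..8} into 2 W_19-dot-orbits:

[[1, 3, 6], [2, 4, 5, 7, 8]]


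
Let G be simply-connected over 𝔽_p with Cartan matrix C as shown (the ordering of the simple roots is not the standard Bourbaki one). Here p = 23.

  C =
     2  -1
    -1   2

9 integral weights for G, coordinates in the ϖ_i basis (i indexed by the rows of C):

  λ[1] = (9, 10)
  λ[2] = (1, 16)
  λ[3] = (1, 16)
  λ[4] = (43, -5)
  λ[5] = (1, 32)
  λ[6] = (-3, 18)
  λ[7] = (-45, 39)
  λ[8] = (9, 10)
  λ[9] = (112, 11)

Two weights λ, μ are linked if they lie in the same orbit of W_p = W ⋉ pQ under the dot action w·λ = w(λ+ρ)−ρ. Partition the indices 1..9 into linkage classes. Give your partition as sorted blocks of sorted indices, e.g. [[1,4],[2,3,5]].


Type A_2, rank 2, |W|=6; reorder rows/cols to standard.

Alcove-folded reps (p=23, 9 weights, presented ϖ-order):

  λ_1+ρ ↦ (10, 11)
  λ_2+ρ ↦ (2, 17)
  λ_3+ρ ↦ (2, 17)
  λ_4+ρ ↦ (2, 17)
  λ_5+ρ ↦ (10, 11)
  λ_6+ρ ↦ (2, 17)
  λ_7+ρ ↦ (2, 17)
  λ_8+ρ ↦ (10, 11)
  λ_9+ρ ↦ (10, 11)

2 distinct reps among the 9 weights ⇒ 2 W_23-linkage classes:

[[1, 5, 8, 9], [2, 3, 4, 6, 7]]


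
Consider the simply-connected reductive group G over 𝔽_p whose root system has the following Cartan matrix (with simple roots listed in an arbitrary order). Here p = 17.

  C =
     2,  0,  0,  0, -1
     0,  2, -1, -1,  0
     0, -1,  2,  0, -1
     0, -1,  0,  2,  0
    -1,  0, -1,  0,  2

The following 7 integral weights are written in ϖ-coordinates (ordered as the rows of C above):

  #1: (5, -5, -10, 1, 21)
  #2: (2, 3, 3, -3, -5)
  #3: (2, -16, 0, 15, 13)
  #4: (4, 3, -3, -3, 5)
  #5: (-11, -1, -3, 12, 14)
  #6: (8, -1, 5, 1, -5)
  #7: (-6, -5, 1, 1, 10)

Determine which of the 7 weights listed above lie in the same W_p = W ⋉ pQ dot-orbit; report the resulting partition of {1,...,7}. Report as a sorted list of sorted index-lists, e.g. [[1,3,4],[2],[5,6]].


Cartan matrix: type A_5 (|W|=720); un-permuting the 5 rows.

λ_j+ρ reflected into Ā_17 (⟨·,θ^∨⟩≤17); 5-tuples as given:

  λ_1 → (5, 0, 2, 2, 4) · λ_2 → (1, 2, 0, 2, 3) · λ_3 → (1, 0, 14, 1, 0) · λ_4 → (5, 0, 2, 2, 4) · λ_5 → (1, 2, 0, 2, 3) · λ_6 → (5, 0, 2, 2, 4) · λ_7 → (5, 0, 2, 2, 4)

Partition of {1..7} into 3 W_17-dot-orbits:

[[1, 4, 6, 7], [2, 5], [3]]


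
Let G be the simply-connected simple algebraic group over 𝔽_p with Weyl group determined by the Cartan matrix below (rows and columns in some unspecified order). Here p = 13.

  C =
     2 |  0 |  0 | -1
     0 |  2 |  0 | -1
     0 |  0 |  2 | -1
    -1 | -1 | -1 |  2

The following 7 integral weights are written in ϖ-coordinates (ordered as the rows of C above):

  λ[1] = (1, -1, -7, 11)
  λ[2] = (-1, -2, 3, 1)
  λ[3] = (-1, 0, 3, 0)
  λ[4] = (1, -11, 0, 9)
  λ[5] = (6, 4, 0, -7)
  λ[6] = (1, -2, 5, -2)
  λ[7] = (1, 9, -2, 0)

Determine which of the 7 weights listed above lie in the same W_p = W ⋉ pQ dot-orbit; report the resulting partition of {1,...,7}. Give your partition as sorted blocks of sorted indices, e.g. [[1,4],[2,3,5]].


D_4 Cartan matrix, 4 simple roots permuted; ρ=(1,1,1,1).

Alcove-folded reps (p=13, 7 weights, presented ϖ-order):

  λ_1+ρ ↦ (1, 1, 5, 0)
  λ_2+ρ ↦ (0, 1, 4, 1)
  λ_3+ρ ↦ (0, 1, 4, 1)
  λ_4+ρ ↦ (2, 10, 1, 0)
  λ_5+ρ ↦ (1, 1, 5, 0)
  λ_6+ρ ↦ (0, 1, 4, 1)
  λ_7+ρ ↦ (2, 10, 1, 0)

Grouping the 7 weights by Ā_13-representative: 3 linkage classes.

[[1, 5], [2, 3, 6], [4, 7]]


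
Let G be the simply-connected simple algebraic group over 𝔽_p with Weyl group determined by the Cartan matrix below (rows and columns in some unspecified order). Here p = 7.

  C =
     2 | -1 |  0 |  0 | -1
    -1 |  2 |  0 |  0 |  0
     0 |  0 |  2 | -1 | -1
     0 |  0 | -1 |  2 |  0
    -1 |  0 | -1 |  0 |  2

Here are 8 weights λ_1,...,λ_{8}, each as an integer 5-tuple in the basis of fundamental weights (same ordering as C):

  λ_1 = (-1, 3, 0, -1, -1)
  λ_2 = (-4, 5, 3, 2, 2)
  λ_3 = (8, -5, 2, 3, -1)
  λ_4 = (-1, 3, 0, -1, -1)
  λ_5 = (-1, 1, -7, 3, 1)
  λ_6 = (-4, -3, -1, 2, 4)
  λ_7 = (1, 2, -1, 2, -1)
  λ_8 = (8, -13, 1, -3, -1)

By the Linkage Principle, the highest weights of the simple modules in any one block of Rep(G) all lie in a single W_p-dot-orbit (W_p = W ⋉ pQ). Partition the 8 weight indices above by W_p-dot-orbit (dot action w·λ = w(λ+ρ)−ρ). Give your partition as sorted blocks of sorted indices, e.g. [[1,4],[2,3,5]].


Dynkin diagram of C (from the 8 off-diagonal −1 entries): A_5.

Folding the 8 weights λ_j+ρ into Ā_7 (reps in the given 5-coord order):

    1: (0, 4, 1, 0, 0)
    2: (0, 3, 1, 3, 0)
    3: (2, 2, 0, 2, 0)
    4: (0, 4, 1, 0, 0)
    5: (2, 2, 0, 2, 0)
    6: (2, 2, 0, 2, 0)
    7: (2, 2, 0, 2, 0)
    8: (2, 2, 0, 2, 0)

Grouping the 8 weights by Ā_7-representative: 3 linkage classes.

[[1, 4], [2], [3, 5, 6, 7, 8]]


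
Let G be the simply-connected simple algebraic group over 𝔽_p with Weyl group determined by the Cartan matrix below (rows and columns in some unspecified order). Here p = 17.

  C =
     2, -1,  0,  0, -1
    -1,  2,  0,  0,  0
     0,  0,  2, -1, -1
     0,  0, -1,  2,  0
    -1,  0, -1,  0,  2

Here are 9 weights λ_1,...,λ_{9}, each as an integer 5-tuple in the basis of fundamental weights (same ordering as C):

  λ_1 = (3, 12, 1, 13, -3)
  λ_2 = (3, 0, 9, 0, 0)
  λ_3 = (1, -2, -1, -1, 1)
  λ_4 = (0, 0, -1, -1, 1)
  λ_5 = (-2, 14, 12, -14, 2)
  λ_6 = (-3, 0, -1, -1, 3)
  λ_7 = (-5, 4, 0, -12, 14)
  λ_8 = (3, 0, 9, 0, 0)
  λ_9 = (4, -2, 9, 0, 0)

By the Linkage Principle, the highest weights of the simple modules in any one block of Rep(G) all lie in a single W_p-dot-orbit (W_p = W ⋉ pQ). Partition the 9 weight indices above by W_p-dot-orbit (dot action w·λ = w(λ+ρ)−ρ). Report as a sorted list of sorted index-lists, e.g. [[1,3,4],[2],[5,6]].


Type A_5, rank 5, |W|=720; reorder rows/cols to standard.

Each λ_j+ρ reduced to Ā_17; 5-tuples below use C's row order:

    [1] (1, 1, 0, 0, 2)
    [2] (4, 1, 10, 1, 1)
    [3] (1, 1, 0, 0, 2)
    [4] (1, 1, 0, 0, 2)
    [5] (1, 1, 0, 0, 2)
    [6] (1, 1, 0, 0, 2)
    [7] (4, 1, 10, 1, 1)
    [8] (4, 1, 10, 1, 1)
    [9] (4, 1, 10, 1, 1)

Linkage partition of the 9 weights (2 classes, p=17):

[[1, 3, 4, 5, 6], [2, 7, 8, 9]]


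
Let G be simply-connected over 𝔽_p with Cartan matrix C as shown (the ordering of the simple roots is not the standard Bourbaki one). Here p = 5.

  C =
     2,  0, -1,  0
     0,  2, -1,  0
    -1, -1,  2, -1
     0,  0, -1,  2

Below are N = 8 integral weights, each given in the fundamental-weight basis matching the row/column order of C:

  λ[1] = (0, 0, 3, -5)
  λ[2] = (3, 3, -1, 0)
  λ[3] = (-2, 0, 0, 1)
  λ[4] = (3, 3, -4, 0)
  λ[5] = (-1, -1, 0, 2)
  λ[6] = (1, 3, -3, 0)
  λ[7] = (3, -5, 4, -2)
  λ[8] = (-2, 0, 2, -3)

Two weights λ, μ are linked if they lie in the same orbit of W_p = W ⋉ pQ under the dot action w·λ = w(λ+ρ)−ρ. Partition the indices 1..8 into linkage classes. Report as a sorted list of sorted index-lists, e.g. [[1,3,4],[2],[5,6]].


Dynkin diagram of C (from the 6 off-diagonal −1 entries): D_4.

Folding the 8 weights λ_j+ρ into Ā_5 (reps in the given 4-coord order):

  λ_1 → (0, 0, 1, 3)
  λ_2 → (0, 0, 1, 3)
  λ_3 → (1, 1, 0, 2)
  λ_4 → (1, 1, 0, 2)
  λ_5 → (0, 0, 1, 3)
  λ_6 → (0, 2, 1, 1)
  λ_7 → (0, 0, 1, 3)
  λ_8 → (1, 1, 0, 2)

Grouping the 8 weights by Ā_5-representative: 3 linkage classes.

[[1, 2, 5, 7], [3, 4, 8], [6]]


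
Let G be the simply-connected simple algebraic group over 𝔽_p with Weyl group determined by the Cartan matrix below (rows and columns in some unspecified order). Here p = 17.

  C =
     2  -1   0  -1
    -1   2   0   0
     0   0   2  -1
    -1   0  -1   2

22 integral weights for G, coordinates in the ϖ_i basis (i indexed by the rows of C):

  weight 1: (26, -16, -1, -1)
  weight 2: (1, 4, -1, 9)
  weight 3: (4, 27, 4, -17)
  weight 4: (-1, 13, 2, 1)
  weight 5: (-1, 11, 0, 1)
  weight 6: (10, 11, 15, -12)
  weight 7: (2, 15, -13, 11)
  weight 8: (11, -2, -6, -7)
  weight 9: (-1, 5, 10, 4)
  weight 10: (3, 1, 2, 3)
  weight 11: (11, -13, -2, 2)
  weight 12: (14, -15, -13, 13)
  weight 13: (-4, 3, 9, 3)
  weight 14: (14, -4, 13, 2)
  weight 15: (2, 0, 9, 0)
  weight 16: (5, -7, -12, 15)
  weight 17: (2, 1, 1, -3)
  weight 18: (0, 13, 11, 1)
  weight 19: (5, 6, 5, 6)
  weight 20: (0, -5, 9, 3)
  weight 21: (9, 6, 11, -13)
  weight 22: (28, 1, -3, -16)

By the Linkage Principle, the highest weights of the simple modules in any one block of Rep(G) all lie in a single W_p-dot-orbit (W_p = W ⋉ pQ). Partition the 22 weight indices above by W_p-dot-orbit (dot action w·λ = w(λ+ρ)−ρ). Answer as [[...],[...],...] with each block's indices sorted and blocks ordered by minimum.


A_4 Cartan matrix, 4 simple roots permuted; ρ=(1,1,1,1).

Folding the 22 weights λ_j+ρ into Ā_17 (reps in the given 4-coord order):

  λ_1+ρ ↦ (2, 5, 0, 10)
  λ_2+ρ ↦ (2, 5, 0, 10)
  λ_3+ρ ↦ (0, 1, 6, 5)
  λ_4+ρ ↦ (0, 12, 1, 2)
  λ_5+ρ ↦ (0, 12, 1, 2)
  λ_6+ρ ↦ (0, 1, 6, 5)
  λ_7+ρ ↦ (1, 2, 0, 2)
  λ_8+ρ ↦ (0, 1, 6, 5)
  λ_9+ρ ↦ (0, 1, 6, 5)
  λ_10+ρ ↦ (4, 2, 3, 4)
  λ_11+ρ ↦ (0, 12, 1, 2)
  λ_12+ρ ↦ (1, 2, 0, 2)
  λ_13+ρ ↦ (3, 1, 10, 1)
  λ_14+ρ ↦ (0, 12, 1, 2)
  λ_15+ρ ↦ (3, 1, 10, 1)
  λ_16+ρ ↦ (0, 1, 6, 5)
  λ_17+ρ ↦ (1, 2, 0, 2)
  λ_18+ρ ↦ (1, 2, 0, 2)
  λ_19+ρ ↦ (4, 2, 3, 4)
  λ_20+ρ ↦ (3, 1, 10, 1)
  λ_21+ρ ↦ (2, 5, 0, 10)
  λ_22+ρ ↦ (0, 12, 1, 2)

These 22 weights hit 6 W_17-dot-orbits; sizes (3, 5, 5, 4, 2, 3):

[[1, 2, 21], [3, 6, 8, 9, 16], [4, 5, 11, 14, 22], [7, 12, 17, 18], [10, 19], [13, 15, 20]]


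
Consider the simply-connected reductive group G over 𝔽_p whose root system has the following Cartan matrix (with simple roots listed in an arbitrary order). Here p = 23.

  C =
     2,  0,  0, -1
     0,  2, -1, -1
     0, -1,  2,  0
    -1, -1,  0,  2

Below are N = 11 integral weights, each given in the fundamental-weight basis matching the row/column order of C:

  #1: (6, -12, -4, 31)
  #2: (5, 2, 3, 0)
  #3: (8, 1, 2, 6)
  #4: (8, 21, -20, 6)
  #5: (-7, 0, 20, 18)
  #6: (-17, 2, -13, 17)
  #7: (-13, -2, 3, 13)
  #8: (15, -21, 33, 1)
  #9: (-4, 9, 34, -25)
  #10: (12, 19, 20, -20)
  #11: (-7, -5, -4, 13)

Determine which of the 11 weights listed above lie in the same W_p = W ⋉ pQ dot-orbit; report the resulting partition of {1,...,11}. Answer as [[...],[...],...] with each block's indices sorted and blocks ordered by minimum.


Cartan matrix: type A_4 (|W|=120); un-permuting the 4 rows.

Each λ_j+ρ reduced to Ā_23; 4-tuples below use C's row order:

    [1] (9, 2, 3, 7)
    [2] (6, 3, 4, 1)
    [3] (9, 2, 3, 7)
    [4] (6, 3, 4, 1)
    [5] (12, 1, 3, 1)
    [6] (9, 2, 3, 7)
    [7] (12, 1, 3, 1)
    [8] (9, 2, 3, 7)
    [9] (12, 1, 3, 1)
    [10] (12, 1, 3, 1)
    [11] (6, 3, 4, 1)

3 distinct reps among the 11 weights ⇒ 3 W_23-linkage classes:

[[1, 3, 6, 8], [2, 4, 11], [5, 7, 9, 10]]


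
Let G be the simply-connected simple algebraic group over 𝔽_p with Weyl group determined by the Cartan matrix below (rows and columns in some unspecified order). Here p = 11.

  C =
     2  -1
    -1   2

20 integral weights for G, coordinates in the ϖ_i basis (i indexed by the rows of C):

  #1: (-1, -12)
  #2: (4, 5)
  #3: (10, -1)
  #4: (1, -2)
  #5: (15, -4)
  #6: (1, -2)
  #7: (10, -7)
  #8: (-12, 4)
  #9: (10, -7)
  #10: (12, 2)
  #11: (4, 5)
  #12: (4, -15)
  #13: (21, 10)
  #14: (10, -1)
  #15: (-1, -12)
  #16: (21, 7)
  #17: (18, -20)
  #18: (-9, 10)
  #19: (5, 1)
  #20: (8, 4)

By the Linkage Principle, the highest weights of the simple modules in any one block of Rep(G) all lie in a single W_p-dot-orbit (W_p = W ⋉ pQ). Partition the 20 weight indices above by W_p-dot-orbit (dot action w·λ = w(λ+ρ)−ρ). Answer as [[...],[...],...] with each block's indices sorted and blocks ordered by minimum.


Dynkin diagram of C (from the 2 off-diagonal −1 entries): A_2.

W_11-reps of the 20 weights in Ā_11 (same 2-coord order as C):

    λ_1 → (11, 0)
    λ_2 → (5, 6)
    λ_3 → (11, 0)
    λ_4 → (1, 1)
    λ_5 → (6, 2)
    λ_6 → (1, 1)
    λ_7 → (5, 6)
    λ_8 → (5, 6)
    λ_9 → (5, 6)
    λ_10 → (6, 2)
    λ_11 → (5, 6)
    λ_12 → (6, 2)
    λ_13 → (11, 0)
    λ_14 → (11, 0)
    λ_15 → (11, 0)
    λ_16 → (8, 3)
    λ_17 → (8, 3)
    λ_18 → (8, 3)
    λ_19 → (6, 2)
    λ_20 → (6, 2)

5 distinct reps among the 20 weights ⇒ 5 W_11-linkage classes:

[[1, 3, 13, 14, 15], [2, 7, 8, 9, 11], [4, 6], [5, 10, 12, 19, 20], [16, 17, 18]]


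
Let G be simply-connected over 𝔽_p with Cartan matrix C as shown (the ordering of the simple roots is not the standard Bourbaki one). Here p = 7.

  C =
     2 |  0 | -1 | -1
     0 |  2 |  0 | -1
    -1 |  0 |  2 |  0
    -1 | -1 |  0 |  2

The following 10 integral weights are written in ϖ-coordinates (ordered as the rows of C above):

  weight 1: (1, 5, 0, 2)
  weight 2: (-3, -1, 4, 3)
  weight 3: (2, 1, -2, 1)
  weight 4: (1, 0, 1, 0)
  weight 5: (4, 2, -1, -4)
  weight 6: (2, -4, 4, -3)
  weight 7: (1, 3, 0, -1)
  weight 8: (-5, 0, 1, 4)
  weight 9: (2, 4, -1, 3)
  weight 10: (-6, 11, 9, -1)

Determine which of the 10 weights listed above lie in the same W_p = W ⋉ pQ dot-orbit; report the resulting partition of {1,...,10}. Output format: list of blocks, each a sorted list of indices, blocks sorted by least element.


Type A_4, rank 4, |W|=120; reorder rows/cols to standard.

λ_j+ρ reflected into Ā_7 (⟨·,θ^∨⟩≤7); 4-tuples as given:

  λ_1+ρ ↦ (2, 1, 2, 1) · λ_2+ρ ↦ (2, 0, 3, 2) · λ_3+ρ ↦ (2, 2, 1, 2) · λ_4+ρ ↦ (2, 1, 2, 1) · λ_5+ρ ↦ (2, 0, 0, 3) · λ_6+ρ ↦ (2, 1, 2, 1) · λ_7+ρ ↦ (2, 4, 1, 0) · λ_8+ρ ↦ (2, 1, 2, 1) · λ_9+ρ ↦ (2, 0, 3, 2) · λ_10+ρ ↦ (2, 0, 0, 3)

Grouping the 10 weights by Ā_7-representative: 5 linkage classes.

[[1, 4, 6, 8], [2, 9], [3], [5, 10], [7]]
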